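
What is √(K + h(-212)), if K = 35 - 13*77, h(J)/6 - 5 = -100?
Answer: 16*I*√6 ≈ 39.192*I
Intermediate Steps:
h(J) = -570 (h(J) = 30 + 6*(-100) = 30 - 600 = -570)
K = -966 (K = 35 - 1001 = -966)
√(K + h(-212)) = √(-966 - 570) = √(-1536) = 16*I*√6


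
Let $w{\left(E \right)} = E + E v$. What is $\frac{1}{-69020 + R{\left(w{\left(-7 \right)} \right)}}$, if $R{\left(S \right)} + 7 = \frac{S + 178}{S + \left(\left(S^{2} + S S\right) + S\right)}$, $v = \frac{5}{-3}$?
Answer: $- \frac{119}{8213802} \approx -1.4488 \cdot 10^{-5}$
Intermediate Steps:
$v = - \frac{5}{3}$ ($v = 5 \left(- \frac{1}{3}\right) = - \frac{5}{3} \approx -1.6667$)
$w{\left(E \right)} = - \frac{2 E}{3}$ ($w{\left(E \right)} = E + E \left(- \frac{5}{3}\right) = E - \frac{5 E}{3} = - \frac{2 E}{3}$)
$R{\left(S \right)} = -7 + \frac{178 + S}{2 S + 2 S^{2}}$ ($R{\left(S \right)} = -7 + \frac{S + 178}{S + \left(\left(S^{2} + S S\right) + S\right)} = -7 + \frac{178 + S}{S + \left(\left(S^{2} + S^{2}\right) + S\right)} = -7 + \frac{178 + S}{S + \left(2 S^{2} + S\right)} = -7 + \frac{178 + S}{S + \left(S + 2 S^{2}\right)} = -7 + \frac{178 + S}{2 S + 2 S^{2}}$)
$\frac{1}{-69020 + R{\left(w{\left(-7 \right)} \right)}} = \frac{1}{-69020 + \frac{178 - 14 \left(\left(- \frac{2}{3}\right) \left(-7\right)\right)^{2} - 13 \left(\left(- \frac{2}{3}\right) \left(-7\right)\right)}{2 \left(\left(- \frac{2}{3}\right) \left(-7\right)\right) \left(1 - - \frac{14}{3}\right)}} = \frac{1}{-69020 + \frac{178 - 14 \left(\frac{14}{3}\right)^{2} - \frac{182}{3}}{2 \cdot \frac{14}{3} \left(1 + \frac{14}{3}\right)}} = \frac{1}{-69020 + \frac{1}{2} \cdot \frac{3}{14} \frac{1}{\frac{17}{3}} \left(178 - \frac{2744}{9} - \frac{182}{3}\right)} = \frac{1}{-69020 + \frac{1}{2} \cdot \frac{3}{14} \cdot \frac{3}{17} \left(178 - \frac{2744}{9} - \frac{182}{3}\right)} = \frac{1}{-69020 + \frac{1}{2} \cdot \frac{3}{14} \cdot \frac{3}{17} \left(- \frac{1688}{9}\right)} = \frac{1}{-69020 - \frac{422}{119}} = \frac{1}{- \frac{8213802}{119}} = - \frac{119}{8213802}$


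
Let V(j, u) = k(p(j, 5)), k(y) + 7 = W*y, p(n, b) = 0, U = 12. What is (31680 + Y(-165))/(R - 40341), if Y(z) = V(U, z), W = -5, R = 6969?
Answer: -31673/33372 ≈ -0.94909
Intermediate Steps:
k(y) = -7 - 5*y
V(j, u) = -7 (V(j, u) = -7 - 5*0 = -7 + 0 = -7)
Y(z) = -7
(31680 + Y(-165))/(R - 40341) = (31680 - 7)/(6969 - 40341) = 31673/(-33372) = 31673*(-1/33372) = -31673/33372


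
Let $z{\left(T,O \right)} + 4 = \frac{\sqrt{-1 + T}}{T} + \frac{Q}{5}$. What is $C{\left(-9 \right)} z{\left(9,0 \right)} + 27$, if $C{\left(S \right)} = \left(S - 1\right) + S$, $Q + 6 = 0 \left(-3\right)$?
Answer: $\frac{629}{5} - \frac{38 \sqrt{2}}{9} \approx 119.83$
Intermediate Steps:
$Q = -6$ ($Q = -6 + 0 \left(-3\right) = -6 + 0 = -6$)
$z{\left(T,O \right)} = - \frac{26}{5} + \frac{\sqrt{-1 + T}}{T}$ ($z{\left(T,O \right)} = -4 + \left(\frac{\sqrt{-1 + T}}{T} - \frac{6}{5}\right) = -4 - \left(\frac{6}{5} - \frac{\sqrt{-1 + T}}{T}\right) = - \frac{26}{5} + \frac{\sqrt{-1 + T}}{T}$)
$C{\left(S \right)} = -1 + 2 S$ ($C{\left(S \right)} = \left(-1 + S\right) + S = -1 + 2 S$)
$C{\left(-9 \right)} z{\left(9,0 \right)} + 27 = \left(-1 + 2 \left(-9\right)\right) \left(- \frac{26}{5} + \frac{\sqrt{-1 + 9}}{9}\right) + 27 = \left(-1 - 18\right) \left(- \frac{26}{5} + \frac{\sqrt{8}}{9}\right) + 27 = - 19 \left(- \frac{26}{5} + \frac{2 \sqrt{2}}{9}\right) + 27 = \left(\frac{494}{5} - \frac{38 \sqrt{2}}{9}\right) + 27 = \frac{629}{5} - \frac{38 \sqrt{2}}{9}$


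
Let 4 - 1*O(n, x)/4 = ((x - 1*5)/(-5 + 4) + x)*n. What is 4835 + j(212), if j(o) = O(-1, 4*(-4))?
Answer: 4871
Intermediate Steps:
O(n, x) = 16 - 20*n (O(n, x) = 16 - 4*((x - 1*5)/(-5 + 4) + x)*n = 16 - 4*((x - 5)/(-1) + x)*n = 16 - 4*((-5 + x)*(-1) + x)*n = 16 - 4*((5 - x) + x)*n = 16 - 20*n)
j(o) = 36 (j(o) = 16 - 20*(-1) = 16 + 20 = 36)
4835 + j(212) = 4835 + 36 = 4871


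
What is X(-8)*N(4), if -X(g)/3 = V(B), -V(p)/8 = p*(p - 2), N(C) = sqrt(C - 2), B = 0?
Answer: 0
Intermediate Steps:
N(C) = sqrt(-2 + C)
V(p) = -8*p*(-2 + p) (V(p) = -8*p*(p - 2) = -8*p*(-2 + p))
X(g) = 0 (X(g) = -24*0*(2 - 1*0) = -24*0*(2 + 0) = -24*0*2 = -3*0 = 0)
X(-8)*N(4) = 0*sqrt(-2 + 4) = 0*sqrt(2) = 0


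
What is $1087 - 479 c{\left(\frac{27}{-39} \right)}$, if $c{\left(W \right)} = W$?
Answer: $\frac{18442}{13} \approx 1418.6$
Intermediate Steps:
$1087 - 479 c{\left(\frac{27}{-39} \right)} = 1087 - 479 \frac{27}{-39} = 1087 - 479 \cdot 27 \left(- \frac{1}{39}\right) = 1087 - - \frac{4311}{13} = 1087 + \frac{4311}{13} = \frac{18442}{13}$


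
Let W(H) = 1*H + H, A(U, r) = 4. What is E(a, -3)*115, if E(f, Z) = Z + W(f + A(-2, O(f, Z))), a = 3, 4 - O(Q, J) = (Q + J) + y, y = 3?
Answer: 1265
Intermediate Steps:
O(Q, J) = 1 - J - Q (O(Q, J) = 4 - ((Q + J) + 3) = 4 - ((J + Q) + 3) = 4 - (3 + J + Q) = 4 + (-3 - J - Q) = 1 - J - Q)
W(H) = 2*H (W(H) = H + H = 2*H)
E(f, Z) = 8 + Z + 2*f (E(f, Z) = Z + 2*(f + 4) = Z + 2*(4 + f) = Z + (8 + 2*f) = 8 + Z + 2*f)
E(a, -3)*115 = (8 - 3 + 2*3)*115 = (8 - 3 + 6)*115 = 11*115 = 1265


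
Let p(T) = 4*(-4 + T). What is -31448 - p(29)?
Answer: -31548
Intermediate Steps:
p(T) = -16 + 4*T
-31448 - p(29) = -31448 - (-16 + 4*29) = -31448 - (-16 + 116) = -31448 - 1*100 = -31448 - 100 = -31548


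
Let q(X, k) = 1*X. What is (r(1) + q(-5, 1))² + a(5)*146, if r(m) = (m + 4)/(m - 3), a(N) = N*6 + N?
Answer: 20665/4 ≈ 5166.3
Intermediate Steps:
q(X, k) = X
a(N) = 7*N (a(N) = 6*N + N = 7*N)
r(m) = (4 + m)/(-3 + m)
(r(1) + q(-5, 1))² + a(5)*146 = ((4 + 1)/(-3 + 1) - 5)² + (7*5)*146 = (5/(-2) - 5)² + 35*146 = (-½*5 - 5)² + 5110 = (-5/2 - 5)² + 5110 = (-15/2)² + 5110 = 225/4 + 5110 = 20665/4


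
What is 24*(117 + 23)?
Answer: 3360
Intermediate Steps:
24*(117 + 23) = 24*140 = 3360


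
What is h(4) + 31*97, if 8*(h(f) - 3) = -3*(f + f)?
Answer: 3007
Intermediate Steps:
h(f) = 3 - 3*f/4 (h(f) = 3 + (-3*(f + f))/8 = 3 + (-6*f)/8 = 3 - 3*f/4)
h(4) + 31*97 = (3 - ¾*4) + 31*97 = (3 - 3) + 3007 = 0 + 3007 = 3007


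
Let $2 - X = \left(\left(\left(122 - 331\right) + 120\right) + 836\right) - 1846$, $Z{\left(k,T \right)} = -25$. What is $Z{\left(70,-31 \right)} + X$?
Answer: $1076$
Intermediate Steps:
$X = 1101$ ($X = 2 - \left(\left(\left(\left(122 - 331\right) + 120\right) + 836\right) - 1846\right) = 2 - \left(\left(\left(-209 + 120\right) + 836\right) - 1846\right) = 2 - \left(\left(-89 + 836\right) - 1846\right) = 2 - \left(747 - 1846\right) = 2 - -1099 = 2 + 1099 = 1101$)
$Z{\left(70,-31 \right)} + X = -25 + 1101 = 1076$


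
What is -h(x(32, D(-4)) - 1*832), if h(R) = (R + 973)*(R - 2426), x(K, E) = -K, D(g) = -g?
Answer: 358610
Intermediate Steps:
h(R) = (-2426 + R)*(973 + R) (h(R) = (973 + R)*(-2426 + R) = (-2426 + R)*(973 + R))
-h(x(32, D(-4)) - 1*832) = -(-2360498 + (-1*32 - 1*832)² - 1453*(-1*32 - 1*832)) = -(-2360498 + (-32 - 832)² - 1453*(-32 - 832)) = -(-2360498 + (-864)² - 1453*(-864)) = -(-2360498 + 746496 + 1255392) = -1*(-358610) = 358610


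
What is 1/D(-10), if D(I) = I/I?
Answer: 1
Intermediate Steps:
D(I) = 1
1/D(-10) = 1/1 = 1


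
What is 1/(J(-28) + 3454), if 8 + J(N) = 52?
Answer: 1/3498 ≈ 0.00028588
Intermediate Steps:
J(N) = 44 (J(N) = -8 + 52 = 44)
1/(J(-28) + 3454) = 1/(44 + 3454) = 1/3498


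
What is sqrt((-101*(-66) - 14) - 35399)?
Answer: I*sqrt(28747) ≈ 169.55*I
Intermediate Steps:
sqrt((-101*(-66) - 14) - 35399) = sqrt((6666 - 14) - 35399) = sqrt(6652 - 35399) = sqrt(-28747) = I*sqrt(28747)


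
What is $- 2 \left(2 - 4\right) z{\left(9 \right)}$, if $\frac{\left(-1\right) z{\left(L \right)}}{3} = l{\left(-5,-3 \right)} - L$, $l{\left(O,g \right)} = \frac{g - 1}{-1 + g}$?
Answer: $96$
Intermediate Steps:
$l{\left(O,g \right)} = 1$ ($l{\left(O,g \right)} = \frac{-1 + g}{-1 + g} = 1$)
$z{\left(L \right)} = -3 + 3 L$ ($z{\left(L \right)} = - 3 \left(1 - L\right) = -3 + 3 L$)
$- 2 \left(2 - 4\right) z{\left(9 \right)} = - 2 \left(2 - 4\right) \left(-3 + 3 \cdot 9\right) = \left(-2\right) \left(-2\right) \left(-3 + 27\right) = 4 \cdot 24 = 96$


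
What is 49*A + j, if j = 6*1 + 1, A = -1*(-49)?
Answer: 2408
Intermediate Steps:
A = 49
j = 7 (j = 6 + 1 = 7)
49*A + j = 49*49 + 7 = 2401 + 7 = 2408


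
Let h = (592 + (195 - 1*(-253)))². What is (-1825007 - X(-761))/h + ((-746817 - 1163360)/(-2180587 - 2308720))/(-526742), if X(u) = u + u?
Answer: -431200898535158529/255766660209399040 ≈ -1.6859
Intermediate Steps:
X(u) = 2*u
h = 1081600 (h = (592 + (195 + 253))² = (592 + 448)² = 1040² = 1081600)
(-1825007 - X(-761))/h + ((-746817 - 1163360)/(-2180587 - 2308720))/(-526742) = (-1825007 - 2*(-761))/1081600 + ((-746817 - 1163360)/(-2180587 - 2308720))/(-526742) = (-1825007 - 1*(-1522))*(1/1081600) - 1910177/(-4489307)*(-1/526742) = (-1825007 + 1522)*(1/1081600) - 1910177*(-1/4489307)*(-1/526742) = -1823485*1/1081600 + (1910177/4489307)*(-1/526742) = -364697/216320 - 1910177/2364706547794 = -431200898535158529/255766660209399040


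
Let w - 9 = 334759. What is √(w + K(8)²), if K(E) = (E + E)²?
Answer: 4*√25019 ≈ 632.70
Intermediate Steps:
w = 334768 (w = 9 + 334759 = 334768)
K(E) = 4*E² (K(E) = (2*E)² = 4*E²)
√(w + K(8)²) = √(334768 + (4*8²)²) = √(334768 + (4*64)²) = √(334768 + 256²) = √(334768 + 65536) = √400304 = 4*√25019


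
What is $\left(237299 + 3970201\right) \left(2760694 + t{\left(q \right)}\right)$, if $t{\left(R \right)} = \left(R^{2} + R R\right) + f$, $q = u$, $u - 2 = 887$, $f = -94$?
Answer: $18265775715000$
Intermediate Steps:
$u = 889$ ($u = 2 + 887 = 889$)
$q = 889$
$t{\left(R \right)} = -94 + 2 R^{2}$ ($t{\left(R \right)} = \left(R^{2} + R R\right) - 94 = \left(R^{2} + R^{2}\right) - 94 = 2 R^{2} - 94 = -94 + 2 R^{2}$)
$\left(237299 + 3970201\right) \left(2760694 + t{\left(q \right)}\right) = \left(237299 + 3970201\right) \left(2760694 - \left(94 - 2 \cdot 889^{2}\right)\right) = 4207500 \left(2760694 + \left(-94 + 2 \cdot 790321\right)\right) = 4207500 \left(2760694 + \left(-94 + 1580642\right)\right) = 4207500 \left(2760694 + 1580548\right) = 4207500 \cdot 4341242 = 18265775715000$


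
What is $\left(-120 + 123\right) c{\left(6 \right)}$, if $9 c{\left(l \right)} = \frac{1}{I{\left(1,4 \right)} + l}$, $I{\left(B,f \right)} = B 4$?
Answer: $\frac{1}{30} \approx 0.033333$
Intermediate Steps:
$I{\left(B,f \right)} = 4 B$
$c{\left(l \right)} = \frac{1}{9 \left(4 + l\right)}$ ($c{\left(l \right)} = \frac{1}{9 \left(4 \cdot 1 + l\right)} = \frac{1}{9 \left(4 + l\right)}$)
$\left(-120 + 123\right) c{\left(6 \right)} = \left(-120 + 123\right) \frac{1}{9 \left(4 + 6\right)} = 3 \frac{1}{9 \cdot 10} = 3 \cdot \frac{1}{9} \cdot \frac{1}{10} = 3 \cdot \frac{1}{90} = \frac{1}{30}$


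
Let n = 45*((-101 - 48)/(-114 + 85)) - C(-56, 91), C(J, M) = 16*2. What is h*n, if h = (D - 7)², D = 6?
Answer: 5777/29 ≈ 199.21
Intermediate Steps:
C(J, M) = 32
h = 1 (h = (6 - 7)² = (-1)² = 1)
n = 5777/29 (n = 45*((-101 - 48)/(-114 + 85)) - 1*32 = 45*(-149/(-29)) - 32 = 45*(-149*(-1/29)) - 32 = 45*(149/29) - 32 = 6705/29 - 32 = 5777/29 ≈ 199.21)
h*n = 1*(5777/29) = 5777/29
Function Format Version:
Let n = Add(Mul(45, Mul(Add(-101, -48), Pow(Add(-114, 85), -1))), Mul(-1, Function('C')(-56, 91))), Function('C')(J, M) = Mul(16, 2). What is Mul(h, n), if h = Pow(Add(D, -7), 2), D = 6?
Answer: Rational(5777, 29) ≈ 199.21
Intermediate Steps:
Function('C')(J, M) = 32
h = 1 (h = Pow(Add(6, -7), 2) = Pow(-1, 2) = 1)
n = Rational(5777, 29) (n = Add(Mul(45, Mul(Add(-101, -48), Pow(Add(-114, 85), -1))), Mul(-1, 32)) = Add(Mul(45, Mul(-149, Pow(-29, -1))), -32) = Add(Mul(45, Mul(-149, Rational(-1, 29))), -32) = Add(Mul(45, Rational(149, 29)), -32) = Add(Rational(6705, 29), -32) = Rational(5777, 29) ≈ 199.21)
Mul(h, n) = Mul(1, Rational(5777, 29)) = Rational(5777, 29)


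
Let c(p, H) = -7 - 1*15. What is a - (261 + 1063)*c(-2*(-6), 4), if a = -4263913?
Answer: -4234785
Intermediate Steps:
c(p, H) = -22 (c(p, H) = -7 - 15 = -22)
a - (261 + 1063)*c(-2*(-6), 4) = -4263913 - (261 + 1063)*(-22) = -4263913 - 1324*(-22) = -4263913 - 1*(-29128) = -4263913 + 29128 = -4234785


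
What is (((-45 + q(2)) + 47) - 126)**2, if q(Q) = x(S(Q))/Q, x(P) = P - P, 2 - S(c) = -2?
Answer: 15376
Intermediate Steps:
S(c) = 4 (S(c) = 2 - 1*(-2) = 2 + 2 = 4)
x(P) = 0
q(Q) = 0 (q(Q) = 0/Q = 0)
(((-45 + q(2)) + 47) - 126)**2 = (((-45 + 0) + 47) - 126)**2 = ((-45 + 47) - 126)**2 = (2 - 126)**2 = (-124)**2 = 15376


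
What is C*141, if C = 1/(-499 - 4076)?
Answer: -47/1525 ≈ -0.030820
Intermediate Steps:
C = -1/4575 (C = 1/(-4575) = -1/4575 ≈ -0.00021858)
C*141 = -1/4575*141 = -47/1525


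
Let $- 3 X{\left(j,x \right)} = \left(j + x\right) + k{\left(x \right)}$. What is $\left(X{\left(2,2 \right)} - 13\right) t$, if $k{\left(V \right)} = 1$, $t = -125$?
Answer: $\frac{5500}{3} \approx 1833.3$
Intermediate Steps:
$X{\left(j,x \right)} = - \frac{1}{3} - \frac{j}{3} - \frac{x}{3}$ ($X{\left(j,x \right)} = - \frac{\left(j + x\right) + 1}{3} = - \frac{1 + j + x}{3} = - \frac{1}{3} - \frac{j}{3} - \frac{x}{3}$)
$\left(X{\left(2,2 \right)} - 13\right) t = \left(\left(- \frac{1}{3} - \frac{2}{3} - \frac{2}{3}\right) - 13\right) \left(-125\right) = \left(- \frac{5}{3} - 13\right) \left(-125\right) = \left(- \frac{44}{3}\right) \left(-125\right) = \frac{5500}{3}$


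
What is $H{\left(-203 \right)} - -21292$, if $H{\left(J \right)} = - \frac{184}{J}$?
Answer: $\frac{4322460}{203} \approx 21293.0$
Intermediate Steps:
$H{\left(-203 \right)} - -21292 = - \frac{184}{-203} - -21292 = \left(-184\right) \left(- \frac{1}{203}\right) + 21292 = \frac{184}{203} + 21292 = \frac{4322460}{203}$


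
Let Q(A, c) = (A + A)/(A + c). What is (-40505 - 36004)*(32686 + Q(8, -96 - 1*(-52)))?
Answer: -2500739170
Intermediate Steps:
Q(A, c) = 2*A/(A + c) (Q(A, c) = (2*A)/(A + c) = 2*A/(A + c))
(-40505 - 36004)*(32686 + Q(8, -96 - 1*(-52))) = (-40505 - 36004)*(32686 + 2*8/(8 + (-96 - 1*(-52)))) = -76509*(32686 + 2*8/(8 + (-96 + 52))) = -76509*(32686 + 2*8/(8 - 44)) = -76509*(32686 + 2*8/(-36)) = -76509*(32686 + 2*8*(-1/36)) = -76509*(32686 - 4/9) = -76509*294170/9 = -2500739170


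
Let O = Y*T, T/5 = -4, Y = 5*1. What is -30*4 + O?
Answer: -220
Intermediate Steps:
Y = 5
T = -20 (T = 5*(-4) = -20)
O = -100 (O = 5*(-20) = -100)
-30*4 + O = -30*4 - 100 = -120 - 100 = -220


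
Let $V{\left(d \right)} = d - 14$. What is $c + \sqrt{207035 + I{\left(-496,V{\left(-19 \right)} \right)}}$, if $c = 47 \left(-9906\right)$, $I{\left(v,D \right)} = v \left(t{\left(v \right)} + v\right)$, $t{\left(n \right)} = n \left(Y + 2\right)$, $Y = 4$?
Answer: $-465582 + \sqrt{1929147} \approx -4.6419 \cdot 10^{5}$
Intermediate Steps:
$V{\left(d \right)} = -14 + d$
$t{\left(n \right)} = 6 n$ ($t{\left(n \right)} = n \left(4 + 2\right) = n 6 = 6 n$)
$I{\left(v,D \right)} = 7 v^{2}$ ($I{\left(v,D \right)} = v \left(6 v + v\right) = v 7 v = 7 v^{2}$)
$c = -465582$
$c + \sqrt{207035 + I{\left(-496,V{\left(-19 \right)} \right)}} = -465582 + \sqrt{207035 + 7 \left(-496\right)^{2}} = -465582 + \sqrt{207035 + 7 \cdot 246016} = -465582 + \sqrt{207035 + 1722112} = -465582 + \sqrt{1929147}$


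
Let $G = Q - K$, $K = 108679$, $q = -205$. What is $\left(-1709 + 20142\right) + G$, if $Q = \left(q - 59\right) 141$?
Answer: $-127470$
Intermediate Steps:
$Q = -37224$ ($Q = \left(-205 - 59\right) 141 = \left(-264\right) 141 = -37224$)
$G = -145903$ ($G = -37224 - 108679 = -145903$)
$\left(-1709 + 20142\right) + G = \left(-1709 + 20142\right) - 145903 = 18433 - 145903 = -127470$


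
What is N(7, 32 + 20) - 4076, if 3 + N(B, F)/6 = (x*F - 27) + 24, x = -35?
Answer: -15032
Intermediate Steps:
N(B, F) = -36 - 210*F (N(B, F) = -18 + 6*((-35*F - 27) + 24) = -18 + 6*((-27 - 35*F) + 24) = -18 + 6*(-3 - 35*F) = -18 + (-18 - 210*F) = -36 - 210*F)
N(7, 32 + 20) - 4076 = (-36 - 210*(32 + 20)) - 4076 = (-36 - 210*52) - 4076 = (-36 - 10920) - 4076 = -10956 - 4076 = -15032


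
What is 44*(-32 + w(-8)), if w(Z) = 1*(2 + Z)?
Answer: -1672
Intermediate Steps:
w(Z) = 2 + Z
44*(-32 + w(-8)) = 44*(-32 + (2 - 8)) = 44*(-32 - 6) = 44*(-38) = -1672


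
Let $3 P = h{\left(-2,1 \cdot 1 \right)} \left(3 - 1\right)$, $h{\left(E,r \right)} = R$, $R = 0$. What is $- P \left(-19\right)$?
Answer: $0$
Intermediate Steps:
$h{\left(E,r \right)} = 0$
$P = 0$ ($P = \frac{0 \left(3 - 1\right)}{3} = \frac{0 \cdot 2}{3} = \frac{1}{3} \cdot 0 = 0$)
$- P \left(-19\right) = \left(-1\right) 0 \left(-19\right) = 0 \left(-19\right) = 0$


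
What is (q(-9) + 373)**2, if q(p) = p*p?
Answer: 206116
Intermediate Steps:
q(p) = p**2
(q(-9) + 373)**2 = ((-9)**2 + 373)**2 = (81 + 373)**2 = 454**2 = 206116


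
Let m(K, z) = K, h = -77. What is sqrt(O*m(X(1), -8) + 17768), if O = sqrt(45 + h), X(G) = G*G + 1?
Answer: 2*sqrt(4442 + 2*I*sqrt(2)) ≈ 133.3 + 0.042438*I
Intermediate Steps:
X(G) = 1 + G**2 (X(G) = G**2 + 1 = 1 + G**2)
O = 4*I*sqrt(2) (O = sqrt(45 - 77) = sqrt(-32) = 4*I*sqrt(2) ≈ 5.6569*I)
sqrt(O*m(X(1), -8) + 17768) = sqrt((4*I*sqrt(2))*(1 + 1**2) + 17768) = sqrt((4*I*sqrt(2))*(1 + 1) + 17768) = sqrt((4*I*sqrt(2))*2 + 17768) = sqrt(8*I*sqrt(2) + 17768) = sqrt(17768 + 8*I*sqrt(2))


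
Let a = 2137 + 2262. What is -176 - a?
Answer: -4575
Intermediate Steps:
a = 4399
-176 - a = -176 - 1*4399 = -176 - 4399 = -4575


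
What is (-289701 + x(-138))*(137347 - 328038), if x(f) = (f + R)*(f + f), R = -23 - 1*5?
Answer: 46506674535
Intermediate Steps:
R = -28 (R = -23 - 5 = -28)
x(f) = 2*f*(-28 + f) (x(f) = (f - 28)*(f + f) = (-28 + f)*(2*f) = 2*f*(-28 + f))
(-289701 + x(-138))*(137347 - 328038) = (-289701 + 2*(-138)*(-28 - 138))*(137347 - 328038) = (-289701 + 2*(-138)*(-166))*(-190691) = (-289701 + 45816)*(-190691) = -243885*(-190691) = 46506674535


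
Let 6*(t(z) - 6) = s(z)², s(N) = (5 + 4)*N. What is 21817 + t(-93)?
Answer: 277169/2 ≈ 1.3858e+5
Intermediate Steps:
s(N) = 9*N
t(z) = 6 + 27*z²/2 (t(z) = 6 + (9*z)²/6 = 6 + (81*z²)/6 = 6 + 27*z²/2)
21817 + t(-93) = 21817 + (6 + (27/2)*(-93)²) = 21817 + (6 + (27/2)*8649) = 21817 + (6 + 233523/2) = 21817 + 233535/2 = 277169/2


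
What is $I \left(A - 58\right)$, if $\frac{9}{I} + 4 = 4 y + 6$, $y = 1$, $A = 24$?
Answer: $-51$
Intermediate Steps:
$I = \frac{3}{2}$ ($I = \frac{9}{-4 + \left(4 \cdot 1 + 6\right)} = \frac{9}{-4 + \left(4 + 6\right)} = \frac{9}{-4 + 10} = \frac{9}{6} = 9 \cdot \frac{1}{6} = \frac{3}{2} \approx 1.5$)
$I \left(A - 58\right) = \frac{3 \left(24 - 58\right)}{2} = \frac{3}{2} \left(-34\right) = -51$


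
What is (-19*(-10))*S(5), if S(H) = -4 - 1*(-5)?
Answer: 190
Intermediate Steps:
S(H) = 1 (S(H) = -4 + 5 = 1)
(-19*(-10))*S(5) = -19*(-10)*1 = 190*1 = 190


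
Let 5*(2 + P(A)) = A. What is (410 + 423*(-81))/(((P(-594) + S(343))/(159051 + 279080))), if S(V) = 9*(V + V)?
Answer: -74160243715/30266 ≈ -2.4503e+6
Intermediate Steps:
S(V) = 18*V (S(V) = 9*(2*V) = 18*V)
P(A) = -2 + A/5
(410 + 423*(-81))/(((P(-594) + S(343))/(159051 + 279080))) = (410 + 423*(-81))/((((-2 + (⅕)*(-594)) + 18*343)/(159051 + 279080))) = (410 - 34263)/((((-2 - 594/5) + 6174)/438131)) = -33853*438131/(-604/5 + 6174) = -33853/((30266/5)*(1/438131)) = -33853/30266/2190655 = -33853*2190655/30266 = -74160243715/30266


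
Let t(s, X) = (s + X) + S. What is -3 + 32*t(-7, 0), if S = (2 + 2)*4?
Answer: 285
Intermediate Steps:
S = 16 (S = 4*4 = 16)
t(s, X) = 16 + X + s (t(s, X) = (s + X) + 16 = (X + s) + 16 = 16 + X + s)
-3 + 32*t(-7, 0) = -3 + 32*(16 + 0 - 7) = -3 + 32*9 = -3 + 288 = 285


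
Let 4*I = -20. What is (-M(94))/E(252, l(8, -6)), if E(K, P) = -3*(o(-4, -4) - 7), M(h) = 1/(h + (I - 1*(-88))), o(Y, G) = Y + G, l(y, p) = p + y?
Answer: -1/7965 ≈ -0.00012555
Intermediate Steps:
I = -5 (I = (¼)*(-20) = -5)
o(Y, G) = G + Y
M(h) = 1/(83 + h) (M(h) = 1/(h + (-5 - 1*(-88))) = 1/(h + (-5 + 88)) = 1/(h + 83) = 1/(83 + h))
E(K, P) = 45 (E(K, P) = -3*((-4 - 4) - 7) = -3*(-8 - 7) = -3*(-15) = 45)
(-M(94))/E(252, l(8, -6)) = -1/(83 + 94)/45 = -1/177*(1/45) = -1*1/177*(1/45) = -1/177*1/45 = -1/7965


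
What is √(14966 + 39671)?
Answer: √54637 ≈ 233.75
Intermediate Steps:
√(14966 + 39671) = √54637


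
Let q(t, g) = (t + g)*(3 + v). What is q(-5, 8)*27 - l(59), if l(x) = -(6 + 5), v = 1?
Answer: 335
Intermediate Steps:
l(x) = -11 (l(x) = -1*11 = -11)
q(t, g) = 4*g + 4*t (q(t, g) = (t + g)*(3 + 1) = (g + t)*4 = 4*g + 4*t)
q(-5, 8)*27 - l(59) = (4*8 + 4*(-5))*27 - 1*(-11) = (32 - 20)*27 + 11 = 12*27 + 11 = 324 + 11 = 335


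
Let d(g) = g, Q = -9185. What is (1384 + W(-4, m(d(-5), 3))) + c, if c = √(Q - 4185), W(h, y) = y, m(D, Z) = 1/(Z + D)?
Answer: 2767/2 + I*√13370 ≈ 1383.5 + 115.63*I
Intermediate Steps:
m(D, Z) = 1/(D + Z)
c = I*√13370 (c = √(-9185 - 4185) = √(-13370) = I*√13370 ≈ 115.63*I)
(1384 + W(-4, m(d(-5), 3))) + c = (1384 + 1/(-5 + 3)) + I*√13370 = (1384 + 1/(-2)) + I*√13370 = (1384 - ½) + I*√13370 = 2767/2 + I*√13370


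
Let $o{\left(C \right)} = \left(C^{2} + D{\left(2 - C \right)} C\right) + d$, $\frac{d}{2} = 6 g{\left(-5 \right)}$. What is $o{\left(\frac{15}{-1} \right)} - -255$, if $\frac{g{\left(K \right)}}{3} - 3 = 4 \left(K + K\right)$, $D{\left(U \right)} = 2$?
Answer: $-882$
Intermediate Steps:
$g{\left(K \right)} = 9 + 24 K$ ($g{\left(K \right)} = 9 + 3 \cdot 4 \left(K + K\right) = 9 + 3 \cdot 4 \cdot 2 K = 9 + 3 \cdot 8 K = 9 + 24 K$)
$d = -1332$ ($d = 2 \cdot 6 \left(9 + 24 \left(-5\right)\right) = 2 \cdot 6 \left(9 - 120\right) = 2 \cdot 6 \left(-111\right) = 2 \left(-666\right) = -1332$)
$o{\left(C \right)} = -1332 + C^{2} + 2 C$ ($o{\left(C \right)} = \left(C^{2} + 2 C\right) - 1332 = -1332 + C^{2} + 2 C$)
$o{\left(\frac{15}{-1} \right)} - -255 = \left(-1332 + \left(\frac{15}{-1}\right)^{2} + 2 \frac{15}{-1}\right) - -255 = \left(-1332 + \left(15 \left(-1\right)\right)^{2} + 2 \cdot 15 \left(-1\right)\right) + 255 = \left(-1332 + \left(-15\right)^{2} + 2 \left(-15\right)\right) + 255 = \left(-1332 + 225 - 30\right) + 255 = -1137 + 255 = -882$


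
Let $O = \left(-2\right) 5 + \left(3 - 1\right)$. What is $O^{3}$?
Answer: $-512$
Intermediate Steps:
$O = -8$ ($O = -10 + \left(3 - 1\right) = -10 + 2 = -8$)
$O^{3} = \left(-8\right)^{3} = -512$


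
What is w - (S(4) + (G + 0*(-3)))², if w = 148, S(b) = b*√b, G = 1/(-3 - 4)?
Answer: 4227/49 ≈ 86.265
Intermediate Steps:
G = -⅐ (G = 1/(-7) = -⅐ ≈ -0.14286)
S(b) = b^(3/2)
w - (S(4) + (G + 0*(-3)))² = 148 - (4^(3/2) + (-⅐ + 0*(-3)))² = 148 - (8 + (-⅐ + 0))² = 148 - (8 - ⅐)² = 148 - (55/7)² = 148 - 1*3025/49 = 148 - 3025/49 = 4227/49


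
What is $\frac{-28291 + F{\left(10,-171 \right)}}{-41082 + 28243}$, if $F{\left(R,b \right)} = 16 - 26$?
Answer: $\frac{28301}{12839} \approx 2.2043$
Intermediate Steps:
$F{\left(R,b \right)} = -10$
$\frac{-28291 + F{\left(10,-171 \right)}}{-41082 + 28243} = \frac{-28291 - 10}{-41082 + 28243} = - \frac{28301}{-12839} = \left(-28301\right) \left(- \frac{1}{12839}\right) = \frac{28301}{12839}$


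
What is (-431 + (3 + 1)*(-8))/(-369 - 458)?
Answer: 463/827 ≈ 0.55985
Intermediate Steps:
(-431 + (3 + 1)*(-8))/(-369 - 458) = (-431 + 4*(-8))/(-827) = (-431 - 32)*(-1/827) = -463*(-1/827) = 463/827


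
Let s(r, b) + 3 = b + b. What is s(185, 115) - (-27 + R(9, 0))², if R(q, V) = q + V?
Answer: -97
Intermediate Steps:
R(q, V) = V + q
s(r, b) = -3 + 2*b (s(r, b) = -3 + (b + b) = -3 + 2*b)
s(185, 115) - (-27 + R(9, 0))² = (-3 + 2*115) - (-27 + (0 + 9))² = (-3 + 230) - (-27 + 9)² = 227 - 1*(-18)² = 227 - 1*324 = 227 - 324 = -97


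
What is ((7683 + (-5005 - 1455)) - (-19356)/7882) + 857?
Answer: 8206958/3941 ≈ 2082.5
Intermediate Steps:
((7683 + (-5005 - 1455)) - (-19356)/7882) + 857 = ((7683 - 6460) - (-19356)/7882) + 857 = (1223 - 1*(-9678/3941)) + 857 = (1223 + 9678/3941) + 857 = 4829521/3941 + 857 = 8206958/3941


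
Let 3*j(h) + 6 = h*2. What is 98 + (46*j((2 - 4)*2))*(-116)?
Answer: 74998/3 ≈ 24999.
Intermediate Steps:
j(h) = -2 + 2*h/3 (j(h) = -2 + (h*2)/3 = -2 + (2*h)/3 = -2 + 2*h/3)
98 + (46*j((2 - 4)*2))*(-116) = 98 + (46*(-2 + 2*((2 - 4)*2)/3))*(-116) = 98 + (46*(-2 + 2*(-2*2)/3))*(-116) = 98 + (46*(-2 + (⅔)*(-4)))*(-116) = 98 + (46*(-2 - 8/3))*(-116) = 98 + (46*(-14/3))*(-116) = 98 - 644/3*(-116) = 98 + 74704/3 = 74998/3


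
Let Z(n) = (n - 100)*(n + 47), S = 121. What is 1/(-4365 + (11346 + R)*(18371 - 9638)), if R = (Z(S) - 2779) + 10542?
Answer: 1/197684556 ≈ 5.0586e-9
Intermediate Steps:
Z(n) = (-100 + n)*(47 + n)
R = 11291 (R = ((-4700 + 121² - 53*121) - 2779) + 10542 = ((-4700 + 14641 - 6413) - 2779) + 10542 = (3528 - 2779) + 10542 = 749 + 10542 = 11291)
1/(-4365 + (11346 + R)*(18371 - 9638)) = 1/(-4365 + (11346 + 11291)*(18371 - 9638)) = 1/(-4365 + 22637*8733) = 1/(-4365 + 197688921) = 1/197684556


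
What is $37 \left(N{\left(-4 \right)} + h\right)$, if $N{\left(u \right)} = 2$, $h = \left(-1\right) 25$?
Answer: $-851$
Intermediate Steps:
$h = -25$
$37 \left(N{\left(-4 \right)} + h\right) = 37 \left(2 - 25\right) = 37 \left(-23\right) = -851$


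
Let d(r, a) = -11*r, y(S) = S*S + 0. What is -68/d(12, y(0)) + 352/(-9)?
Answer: -3821/99 ≈ -38.596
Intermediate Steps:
y(S) = S**2 (y(S) = S**2 + 0 = S**2)
-68/d(12, y(0)) + 352/(-9) = -68/((-11*12)) + 352/(-9) = -68/(-132) + 352*(-1/9) = -68*(-1/132) - 352/9 = 17/33 - 352/9 = -3821/99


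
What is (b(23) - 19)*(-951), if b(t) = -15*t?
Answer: 346164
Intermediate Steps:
(b(23) - 19)*(-951) = (-15*23 - 19)*(-951) = (-345 - 19)*(-951) = -364*(-951) = 346164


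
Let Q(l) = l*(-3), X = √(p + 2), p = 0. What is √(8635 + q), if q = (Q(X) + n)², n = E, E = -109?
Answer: √(20534 + 654*√2) ≈ 146.49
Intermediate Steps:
X = √2 (X = √(0 + 2) = √2 ≈ 1.4142)
Q(l) = -3*l
n = -109
q = (-109 - 3*√2)² (q = (-3*√2 - 109)² = (-109 - 3*√2)² ≈ 12824.)
√(8635 + q) = √(8635 + (11899 + 654*√2)) = √(20534 + 654*√2)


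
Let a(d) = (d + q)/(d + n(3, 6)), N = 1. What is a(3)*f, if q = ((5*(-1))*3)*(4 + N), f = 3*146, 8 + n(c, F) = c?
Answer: 15768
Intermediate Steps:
n(c, F) = -8 + c
f = 438
q = -75 (q = ((5*(-1))*3)*(4 + 1) = -5*3*5 = -15*5 = -75)
a(d) = (-75 + d)/(-5 + d) (a(d) = (d - 75)/(d + (-8 + 3)) = (-75 + d)/(d - 5) = (-75 + d)/(-5 + d))
a(3)*f = ((-75 + 3)/(-5 + 3))*438 = (-72/(-2))*438 = -½*(-72)*438 = 36*438 = 15768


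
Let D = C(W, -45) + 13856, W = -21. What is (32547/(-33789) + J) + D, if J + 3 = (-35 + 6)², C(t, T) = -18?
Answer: 165284939/11263 ≈ 14675.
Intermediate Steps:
D = 13838 (D = -18 + 13856 = 13838)
J = 838 (J = -3 + (-35 + 6)² = -3 + (-29)² = -3 + 841 = 838)
(32547/(-33789) + J) + D = (32547/(-33789) + 838) + 13838 = (32547*(-1/33789) + 838) + 13838 = (-10849/11263 + 838) + 13838 = 9427545/11263 + 13838 = 165284939/11263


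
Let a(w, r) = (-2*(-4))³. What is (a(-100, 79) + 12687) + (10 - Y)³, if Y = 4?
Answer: 13415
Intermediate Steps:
a(w, r) = 512 (a(w, r) = 8³ = 512)
(a(-100, 79) + 12687) + (10 - Y)³ = (512 + 12687) + (10 - 1*4)³ = 13199 + (10 - 4)³ = 13199 + 6³ = 13199 + 216 = 13415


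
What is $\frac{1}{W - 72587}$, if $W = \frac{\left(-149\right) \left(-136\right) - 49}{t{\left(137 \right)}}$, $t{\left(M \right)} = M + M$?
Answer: $- \frac{274}{19868623} \approx -1.3791 \cdot 10^{-5}$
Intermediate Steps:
$t{\left(M \right)} = 2 M$
$W = \frac{20215}{274}$ ($W = \frac{\left(-149\right) \left(-136\right) - 49}{2 \cdot 137} = \frac{20264 - 49}{274} = 20215 \cdot \frac{1}{274} = \frac{20215}{274} \approx 73.777$)
$\frac{1}{W - 72587} = \frac{1}{\frac{20215}{274} - 72587} = \frac{1}{- \frac{19868623}{274}} = - \frac{274}{19868623}$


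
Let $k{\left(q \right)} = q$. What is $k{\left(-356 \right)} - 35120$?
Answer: $-35476$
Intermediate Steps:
$k{\left(-356 \right)} - 35120 = -356 - 35120 = -35476$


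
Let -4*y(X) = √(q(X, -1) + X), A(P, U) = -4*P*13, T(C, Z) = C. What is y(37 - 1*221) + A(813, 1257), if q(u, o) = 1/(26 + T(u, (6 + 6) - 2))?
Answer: -42276 - I*√4593534/632 ≈ -42276.0 - 3.3912*I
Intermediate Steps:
A(P, U) = -52*P
q(u, o) = 1/(26 + u)
y(X) = -√(X + 1/(26 + X))/4 (y(X) = -√(1/(26 + X) + X)/4 = -√(X + 1/(26 + X))/4)
y(37 - 1*221) + A(813, 1257) = -√(1 + (37 - 1*221)*(26 + (37 - 1*221)))*(I*√158/158)/4 - 52*813 = -√(1 + (37 - 221)*(26 + (37 - 221)))*(I*√158/158)/4 - 42276 = -√(1 - 184*(26 - 184))*(I*√158/158)/4 - 42276 = -√(1 - 184*(-158))*(I*√158/158)/4 - 42276 = -I*√158*√(1 + 29072)/158/4 - 42276 = -I*√4593534/158/4 - 42276 = -I*√4593534/632 - 42276 = -42276 - I*√4593534/632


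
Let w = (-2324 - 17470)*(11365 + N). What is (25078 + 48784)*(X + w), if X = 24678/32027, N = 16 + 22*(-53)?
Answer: -478309776849238104/32027 ≈ -1.4935e+13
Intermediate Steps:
N = -1150 (N = 16 - 1166 = -1150)
w = -202195710 (w = (-2324 - 17470)*(11365 - 1150) = -19794*10215 = -202195710)
X = 24678/32027 (X = 24678*(1/32027) = 24678/32027 ≈ 0.77054)
(25078 + 48784)*(X + w) = (25078 + 48784)*(24678/32027 - 202195710) = 73862*(-6475721979492/32027) = -478309776849238104/32027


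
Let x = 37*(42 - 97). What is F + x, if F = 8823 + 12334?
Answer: 19122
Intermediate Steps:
x = -2035 (x = 37*(-55) = -2035)
F = 21157
F + x = 21157 - 2035 = 19122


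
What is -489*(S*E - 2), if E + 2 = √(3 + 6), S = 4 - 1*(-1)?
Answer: -1467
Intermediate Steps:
S = 5 (S = 4 + 1 = 5)
E = 1 (E = -2 + √(3 + 6) = -2 + √9 = -2 + 3 = 1)
-489*(S*E - 2) = -489*(5*1 - 2) = -489*(5 - 2) = -489*3 = -1467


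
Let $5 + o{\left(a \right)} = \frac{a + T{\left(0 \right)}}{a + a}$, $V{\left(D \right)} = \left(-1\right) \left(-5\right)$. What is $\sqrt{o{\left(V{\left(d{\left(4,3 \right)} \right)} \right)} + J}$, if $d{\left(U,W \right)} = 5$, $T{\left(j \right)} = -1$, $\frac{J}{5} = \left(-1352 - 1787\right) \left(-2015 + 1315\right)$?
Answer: $\frac{\sqrt{274662385}}{5} \approx 3314.6$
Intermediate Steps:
$J = 10986500$ ($J = 5 \left(-1352 - 1787\right) \left(-2015 + 1315\right) = 5 \left(\left(-3139\right) \left(-700\right)\right) = 5 \cdot 2197300 = 10986500$)
$V{\left(D \right)} = 5$
$o{\left(a \right)} = -5 + \frac{-1 + a}{2 a}$ ($o{\left(a \right)} = -5 + \frac{a - 1}{a + a} = -5 + \frac{-1 + a}{2 a}$)
$\sqrt{o{\left(V{\left(d{\left(4,3 \right)} \right)} \right)} + J} = \sqrt{\frac{-1 - 45}{2 \cdot 5} + 10986500} = \sqrt{\frac{1}{2} \cdot \frac{1}{5} \left(-1 - 45\right) + 10986500} = \sqrt{\frac{1}{2} \cdot \frac{1}{5} \left(-46\right) + 10986500} = \sqrt{- \frac{23}{5} + 10986500} = \sqrt{\frac{54932477}{5}} = \frac{\sqrt{274662385}}{5}$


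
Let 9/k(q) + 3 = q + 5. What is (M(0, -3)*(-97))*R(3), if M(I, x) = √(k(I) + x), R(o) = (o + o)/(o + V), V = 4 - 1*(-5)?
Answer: -97*√6/4 ≈ -59.400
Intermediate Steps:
k(q) = 9/(2 + q) (k(q) = 9/(-3 + (q + 5)) = 9/(-3 + (5 + q)) = 9/(2 + q))
V = 9 (V = 4 + 5 = 9)
R(o) = 2*o/(9 + o) (R(o) = (o + o)/(o + 9) = (2*o)/(9 + o) = 2*o/(9 + o))
M(I, x) = √(x + 9/(2 + I)) (M(I, x) = √(9/(2 + I) + x) = √(x + 9/(2 + I)))
(M(0, -3)*(-97))*R(3) = (√((9 - 3*(2 + 0))/(2 + 0))*(-97))*(2*3/(9 + 3)) = (√((9 - 3*2)/2)*(-97))*(2*3/12) = (√((9 - 6)/2)*(-97))*(2*3*(1/12)) = (√((½)*3)*(-97))*(½) = (√(3/2)*(-97))*(½) = ((√6/2)*(-97))*(½) = -97*√6/2*(½) = -97*√6/4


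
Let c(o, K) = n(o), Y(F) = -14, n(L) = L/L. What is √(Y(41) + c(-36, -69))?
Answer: I*√13 ≈ 3.6056*I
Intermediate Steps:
n(L) = 1
c(o, K) = 1
√(Y(41) + c(-36, -69)) = √(-14 + 1) = √(-13) = I*√13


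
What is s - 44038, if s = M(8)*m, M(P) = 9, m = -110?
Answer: -45028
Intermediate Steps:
s = -990 (s = 9*(-110) = -990)
s - 44038 = -990 - 44038 = -45028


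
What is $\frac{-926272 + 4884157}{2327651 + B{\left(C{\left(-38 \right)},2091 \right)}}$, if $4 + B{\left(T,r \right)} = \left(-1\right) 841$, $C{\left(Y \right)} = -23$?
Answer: $\frac{439765}{258534} \approx 1.701$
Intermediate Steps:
$B{\left(T,r \right)} = -845$ ($B{\left(T,r \right)} = -4 - 841 = -845$)
$\frac{-926272 + 4884157}{2327651 + B{\left(C{\left(-38 \right)},2091 \right)}} = \frac{-926272 + 4884157}{2327651 - 845} = \frac{3957885}{2326806} = 3957885 \cdot \frac{1}{2326806} = \frac{439765}{258534}$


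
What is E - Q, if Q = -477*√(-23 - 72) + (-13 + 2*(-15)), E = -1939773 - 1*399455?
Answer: -2339185 + 477*I*√95 ≈ -2.3392e+6 + 4649.2*I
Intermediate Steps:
E = -2339228 (E = -1939773 - 399455 = -2339228)
Q = -43 - 477*I*√95 (Q = -477*I*√95 + (-13 - 30) = -477*I*√95 - 43 = -43 - 477*I*√95 ≈ -43.0 - 4649.2*I)
E - Q = -2339228 - (-43 - 477*I*√95) = -2339228 + (43 + 477*I*√95) = -2339185 + 477*I*√95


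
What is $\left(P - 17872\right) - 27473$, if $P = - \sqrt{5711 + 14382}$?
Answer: $-45345 - \sqrt{20093} \approx -45487.0$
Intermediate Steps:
$P = - \sqrt{20093} \approx -141.75$
$\left(P - 17872\right) - 27473 = \left(- \sqrt{20093} - 17872\right) - 27473 = \left(-17872 - \sqrt{20093}\right) - 27473 = -45345 - \sqrt{20093}$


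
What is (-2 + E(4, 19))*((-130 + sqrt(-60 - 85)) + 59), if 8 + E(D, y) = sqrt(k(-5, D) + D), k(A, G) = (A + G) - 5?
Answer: (10 - I*sqrt(2))*(71 - I*sqrt(145)) ≈ 692.97 - 220.83*I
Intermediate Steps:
k(A, G) = -5 + A + G
E(D, y) = -8 + sqrt(-10 + 2*D) (E(D, y) = -8 + sqrt((-5 - 5 + D) + D) = -8 + sqrt((-10 + D) + D) = -8 + sqrt(-10 + 2*D))
(-2 + E(4, 19))*((-130 + sqrt(-60 - 85)) + 59) = (-2 + (-8 + sqrt(-10 + 2*4)))*((-130 + sqrt(-60 - 85)) + 59) = (-2 + (-8 + sqrt(-10 + 8)))*((-130 + sqrt(-145)) + 59) = (-2 + (-8 + sqrt(-2)))*((-130 + I*sqrt(145)) + 59) = (-2 + (-8 + I*sqrt(2)))*(-71 + I*sqrt(145)) = (-10 + I*sqrt(2))*(-71 + I*sqrt(145)) = (-71 + I*sqrt(145))*(-10 + I*sqrt(2))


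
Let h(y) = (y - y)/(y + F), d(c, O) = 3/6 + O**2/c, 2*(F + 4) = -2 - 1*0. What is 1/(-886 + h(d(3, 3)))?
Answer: -1/886 ≈ -0.0011287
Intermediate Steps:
F = -5 (F = -4 + (-2 - 1*0)/2 = -4 + (-2 + 0)/2 = -4 + (1/2)*(-2) = -4 - 1 = -5)
d(c, O) = 1/2 + O**2/c (d(c, O) = 3*(1/6) + O**2/c = 1/2 + O**2/c)
h(y) = 0 (h(y) = (y - y)/(y - 5) = 0/(-5 + y) = 0)
1/(-886 + h(d(3, 3))) = 1/(-886 + 0) = 1/(-886) = -1/886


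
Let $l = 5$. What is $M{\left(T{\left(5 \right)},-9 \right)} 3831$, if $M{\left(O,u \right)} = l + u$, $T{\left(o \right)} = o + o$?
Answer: $-15324$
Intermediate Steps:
$T{\left(o \right)} = 2 o$
$M{\left(O,u \right)} = 5 + u$
$M{\left(T{\left(5 \right)},-9 \right)} 3831 = \left(5 - 9\right) 3831 = \left(-4\right) 3831 = -15324$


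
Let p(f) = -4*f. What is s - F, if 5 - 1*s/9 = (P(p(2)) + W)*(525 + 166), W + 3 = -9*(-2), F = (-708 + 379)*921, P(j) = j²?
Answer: -188247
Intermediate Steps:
F = -303009 (F = -329*921 = -303009)
W = 15 (W = -3 - 9*(-2) = -3 + 18 = 15)
s = -491256 (s = 45 - 9*((-4*2)² + 15)*(525 + 166) = 45 - 9*((-8)² + 15)*691 = 45 - 9*(64 + 15)*691 = 45 - 711*691 = 45 - 9*54589 = 45 - 491301 = -491256)
s - F = -491256 - 1*(-303009) = -491256 + 303009 = -188247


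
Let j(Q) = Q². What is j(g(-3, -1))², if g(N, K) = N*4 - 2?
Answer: 38416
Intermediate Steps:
g(N, K) = -2 + 4*N (g(N, K) = 4*N - 2 = -2 + 4*N)
j(g(-3, -1))² = ((-2 + 4*(-3))²)² = ((-2 - 12)²)² = ((-14)²)² = 196² = 38416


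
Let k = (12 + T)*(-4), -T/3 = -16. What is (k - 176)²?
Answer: 173056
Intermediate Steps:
T = 48 (T = -3*(-16) = 48)
k = -240 (k = (12 + 48)*(-4) = 60*(-4) = -240)
(k - 176)² = (-240 - 176)² = (-416)² = 173056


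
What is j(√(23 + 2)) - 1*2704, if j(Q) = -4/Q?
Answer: -13524/5 ≈ -2704.8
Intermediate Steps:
j(√(23 + 2)) - 1*2704 = -4/√(23 + 2) - 1*2704 = -4/(√25) - 2704 = -4/5 - 2704 = -4*⅕ - 2704 = -⅘ - 2704 = -13524/5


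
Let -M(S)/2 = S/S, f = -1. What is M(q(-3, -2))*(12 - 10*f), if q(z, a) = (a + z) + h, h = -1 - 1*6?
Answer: -44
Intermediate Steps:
h = -7 (h = -1 - 6 = -7)
q(z, a) = -7 + a + z (q(z, a) = (a + z) - 7 = -7 + a + z)
M(S) = -2 (M(S) = -2*S/S = -2*1 = -2)
M(q(-3, -2))*(12 - 10*f) = -2*(12 - 10*(-1)) = -2*(12 + 10) = -2*22 = -44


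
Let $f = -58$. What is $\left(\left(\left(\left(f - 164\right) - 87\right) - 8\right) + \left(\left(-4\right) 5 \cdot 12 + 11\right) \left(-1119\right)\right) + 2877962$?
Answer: $3133896$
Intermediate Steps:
$\left(\left(\left(\left(f - 164\right) - 87\right) - 8\right) + \left(\left(-4\right) 5 \cdot 12 + 11\right) \left(-1119\right)\right) + 2877962 = \left(\left(\left(\left(-58 - 164\right) - 87\right) - 8\right) + \left(\left(-4\right) 5 \cdot 12 + 11\right) \left(-1119\right)\right) + 2877962 = \left(\left(\left(-222 - 87\right) - 8\right) + \left(\left(-20\right) 12 + 11\right) \left(-1119\right)\right) + 2877962 = \left(\left(-309 - 8\right) + \left(-240 + 11\right) \left(-1119\right)\right) + 2877962 = \left(-317 - -256251\right) + 2877962 = \left(-317 + 256251\right) + 2877962 = 255934 + 2877962 = 3133896$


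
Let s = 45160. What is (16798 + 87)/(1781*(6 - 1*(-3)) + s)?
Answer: 16885/61189 ≈ 0.27595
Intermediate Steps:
(16798 + 87)/(1781*(6 - 1*(-3)) + s) = (16798 + 87)/(1781*(6 - 1*(-3)) + 45160) = 16885/(1781*(6 + 3) + 45160) = 16885/(1781*9 + 45160) = 16885/(16029 + 45160) = 16885/61189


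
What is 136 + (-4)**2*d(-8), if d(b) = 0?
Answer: 136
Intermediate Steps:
136 + (-4)**2*d(-8) = 136 + (-4)**2*0 = 136 + 16*0 = 136 + 0 = 136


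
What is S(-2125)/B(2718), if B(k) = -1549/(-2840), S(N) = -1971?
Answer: -5597640/1549 ≈ -3613.7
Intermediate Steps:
B(k) = 1549/2840 (B(k) = -1549*(-1/2840) = 1549/2840)
S(-2125)/B(2718) = -1971/1549/2840 = -1971*2840/1549 = -5597640/1549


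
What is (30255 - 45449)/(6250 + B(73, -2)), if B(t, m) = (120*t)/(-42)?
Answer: -53179/21145 ≈ -2.5150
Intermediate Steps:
B(t, m) = -20*t/7 (B(t, m) = (120*t)*(-1/42) = -20*t/7)
(30255 - 45449)/(6250 + B(73, -2)) = (30255 - 45449)/(6250 - 20/7*73) = -15194/(6250 - 1460/7) = -15194/42290/7 = -15194*7/42290 = -53179/21145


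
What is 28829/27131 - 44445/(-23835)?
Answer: 126198434/43111159 ≈ 2.9273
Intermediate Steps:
28829/27131 - 44445/(-23835) = 28829*(1/27131) - 44445*(-1/23835) = 28829/27131 + 2963/1589 = 126198434/43111159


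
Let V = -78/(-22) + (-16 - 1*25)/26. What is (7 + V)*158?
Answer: 202635/143 ≈ 1417.0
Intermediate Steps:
V = 563/286 (V = -78*(-1/22) + (-16 - 25)*(1/26) = 39/11 - 41*1/26 = 39/11 - 41/26 = 563/286 ≈ 1.9685)
(7 + V)*158 = (7 + 563/286)*158 = (2565/286)*158 = 202635/143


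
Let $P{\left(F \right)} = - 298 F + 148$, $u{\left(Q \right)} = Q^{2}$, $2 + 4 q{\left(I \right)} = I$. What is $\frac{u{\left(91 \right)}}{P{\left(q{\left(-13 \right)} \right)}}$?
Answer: $\frac{16562}{2531} \approx 6.5437$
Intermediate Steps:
$q{\left(I \right)} = - \frac{1}{2} + \frac{I}{4}$
$P{\left(F \right)} = 148 - 298 F$
$\frac{u{\left(91 \right)}}{P{\left(q{\left(-13 \right)} \right)}} = \frac{91^{2}}{148 - 298 \left(- \frac{1}{2} + \frac{1}{4} \left(-13\right)\right)} = \frac{8281}{148 - 298 \left(- \frac{1}{2} - \frac{13}{4}\right)} = \frac{8281}{148 - - \frac{2235}{2}} = \frac{8281}{148 + \frac{2235}{2}} = \frac{8281}{\frac{2531}{2}} = 8281 \cdot \frac{2}{2531} = \frac{16562}{2531}$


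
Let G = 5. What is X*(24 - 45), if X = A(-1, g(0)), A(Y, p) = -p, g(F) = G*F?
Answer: 0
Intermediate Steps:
g(F) = 5*F
X = 0 (X = -5*0 = -1*0 = 0)
X*(24 - 45) = 0*(24 - 45) = 0*(-21) = 0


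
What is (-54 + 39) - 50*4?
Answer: -215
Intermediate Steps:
(-54 + 39) - 50*4 = -15 - 200 = -215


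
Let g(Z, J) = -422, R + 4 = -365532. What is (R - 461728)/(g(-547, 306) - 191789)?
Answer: 35968/8357 ≈ 4.3039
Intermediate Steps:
R = -365536 (R = -4 - 365532 = -365536)
(R - 461728)/(g(-547, 306) - 191789) = (-365536 - 461728)/(-422 - 191789) = -827264/(-192211) = -827264*(-1/192211) = 35968/8357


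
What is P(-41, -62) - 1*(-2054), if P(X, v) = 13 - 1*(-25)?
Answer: 2092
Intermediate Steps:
P(X, v) = 38 (P(X, v) = 13 + 25 = 38)
P(-41, -62) - 1*(-2054) = 38 - 1*(-2054) = 38 + 2054 = 2092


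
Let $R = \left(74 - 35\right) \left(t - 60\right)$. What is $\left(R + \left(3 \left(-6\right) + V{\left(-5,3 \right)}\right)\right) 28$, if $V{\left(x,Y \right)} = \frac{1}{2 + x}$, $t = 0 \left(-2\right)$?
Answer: $- \frac{198100}{3} \approx -66033.0$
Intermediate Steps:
$t = 0$
$R = -2340$ ($R = \left(74 - 35\right) \left(0 - 60\right) = 39 \left(-60\right) = -2340$)
$\left(R + \left(3 \left(-6\right) + V{\left(-5,3 \right)}\right)\right) 28 = \left(-2340 + \left(3 \left(-6\right) + \frac{1}{2 - 5}\right)\right) 28 = \left(-2340 - \left(18 - \frac{1}{-3}\right)\right) 28 = \left(-2340 - \frac{55}{3}\right) 28 = \left(- \frac{7075}{3}\right) 28 = - \frac{198100}{3}$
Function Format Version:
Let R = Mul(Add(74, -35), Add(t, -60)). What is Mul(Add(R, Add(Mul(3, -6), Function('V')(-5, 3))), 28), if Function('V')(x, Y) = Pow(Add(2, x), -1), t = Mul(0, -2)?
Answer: Rational(-198100, 3) ≈ -66033.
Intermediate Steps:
t = 0
R = -2340 (R = Mul(Add(74, -35), Add(0, -60)) = Mul(39, -60) = -2340)
Mul(Add(R, Add(Mul(3, -6), Function('V')(-5, 3))), 28) = Mul(Add(-2340, Add(Mul(3, -6), Pow(Add(2, -5), -1))), 28) = Mul(Add(-2340, Add(-18, Pow(-3, -1))), 28) = Mul(Add(-2340, Add(-18, Rational(-1, 3))), 28) = Mul(Add(-2340, Rational(-55, 3)), 28) = Mul(Rational(-7075, 3), 28) = Rational(-198100, 3)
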